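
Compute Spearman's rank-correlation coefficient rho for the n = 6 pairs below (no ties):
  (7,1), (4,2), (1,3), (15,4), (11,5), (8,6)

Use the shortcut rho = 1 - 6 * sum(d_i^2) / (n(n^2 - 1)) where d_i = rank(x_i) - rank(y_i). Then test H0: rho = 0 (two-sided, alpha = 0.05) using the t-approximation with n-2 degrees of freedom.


Step 1: Rank x and y separately (midranks; no ties here).
rank(x): 7->3, 4->2, 1->1, 15->6, 11->5, 8->4
rank(y): 1->1, 2->2, 3->3, 4->4, 5->5, 6->6
Step 2: d_i = R_x(i) - R_y(i); compute d_i^2.
  (3-1)^2=4, (2-2)^2=0, (1-3)^2=4, (6-4)^2=4, (5-5)^2=0, (4-6)^2=4
sum(d^2) = 16.
Step 3: rho = 1 - 6*16 / (6*(6^2 - 1)) = 1 - 96/210 = 0.542857.
Step 4: Under H0, t = rho * sqrt((n-2)/(1-rho^2)) = 1.2928 ~ t(4).
Step 5: Two-sided p-value from the t-distribution with 4 df = 0.265703.
Step 6: alpha = 0.05. fail to reject H0.

rho = 0.5429, p = 0.265703, fail to reject H0 at alpha = 0.05.


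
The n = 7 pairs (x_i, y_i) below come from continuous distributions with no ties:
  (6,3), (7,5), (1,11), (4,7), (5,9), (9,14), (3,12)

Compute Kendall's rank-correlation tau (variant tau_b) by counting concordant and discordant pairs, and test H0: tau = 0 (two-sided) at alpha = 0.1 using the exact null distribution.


Step 1: Enumerate the 21 unordered pairs (i,j) with i<j and classify each by sign(x_j-x_i) * sign(y_j-y_i).
  (1,2):dx=+1,dy=+2->C; (1,3):dx=-5,dy=+8->D; (1,4):dx=-2,dy=+4->D; (1,5):dx=-1,dy=+6->D
  (1,6):dx=+3,dy=+11->C; (1,7):dx=-3,dy=+9->D; (2,3):dx=-6,dy=+6->D; (2,4):dx=-3,dy=+2->D
  (2,5):dx=-2,dy=+4->D; (2,6):dx=+2,dy=+9->C; (2,7):dx=-4,dy=+7->D; (3,4):dx=+3,dy=-4->D
  (3,5):dx=+4,dy=-2->D; (3,6):dx=+8,dy=+3->C; (3,7):dx=+2,dy=+1->C; (4,5):dx=+1,dy=+2->C
  (4,6):dx=+5,dy=+7->C; (4,7):dx=-1,dy=+5->D; (5,6):dx=+4,dy=+5->C; (5,7):dx=-2,dy=+3->D
  (6,7):dx=-6,dy=-2->C
Step 2: C = 9, D = 12, total pairs = 21.
Step 3: tau = (C - D)/(n(n-1)/2) = (9 - 12)/21 = -0.142857.
Step 4: Exact two-sided p-value (enumerate n! = 5040 permutations of y under H0): p = 0.772619.
Step 5: alpha = 0.1. fail to reject H0.

tau_b = -0.1429 (C=9, D=12), p = 0.772619, fail to reject H0.


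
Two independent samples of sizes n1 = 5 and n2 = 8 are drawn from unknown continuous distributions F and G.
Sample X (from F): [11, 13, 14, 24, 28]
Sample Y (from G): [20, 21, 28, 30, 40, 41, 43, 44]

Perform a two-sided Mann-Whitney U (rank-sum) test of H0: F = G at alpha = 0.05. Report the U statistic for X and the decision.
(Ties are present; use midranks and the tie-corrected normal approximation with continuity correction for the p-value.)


Step 1: Combine and sort all 13 observations; assign midranks.
sorted (value, group): (11,X), (13,X), (14,X), (20,Y), (21,Y), (24,X), (28,X), (28,Y), (30,Y), (40,Y), (41,Y), (43,Y), (44,Y)
ranks: 11->1, 13->2, 14->3, 20->4, 21->5, 24->6, 28->7.5, 28->7.5, 30->9, 40->10, 41->11, 43->12, 44->13
Step 2: Rank sum for X: R1 = 1 + 2 + 3 + 6 + 7.5 = 19.5.
Step 3: U_X = R1 - n1(n1+1)/2 = 19.5 - 5*6/2 = 19.5 - 15 = 4.5.
       U_Y = n1*n2 - U_X = 40 - 4.5 = 35.5.
Step 4: Ties are present, so use the tie-corrected normal approximation (with continuity correction) for the p-value.
Step 5: p-value = 0.027892; compare to alpha = 0.05. reject H0.

U_X = 4.5, p = 0.027892, reject H0 at alpha = 0.05.


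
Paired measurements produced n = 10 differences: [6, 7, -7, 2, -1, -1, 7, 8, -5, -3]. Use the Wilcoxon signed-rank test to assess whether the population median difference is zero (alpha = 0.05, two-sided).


Step 1: Drop any zero differences (none here) and take |d_i|.
|d| = [6, 7, 7, 2, 1, 1, 7, 8, 5, 3]
Step 2: Midrank |d_i| (ties get averaged ranks).
ranks: |6|->6, |7|->8, |7|->8, |2|->3, |1|->1.5, |1|->1.5, |7|->8, |8|->10, |5|->5, |3|->4
Step 3: Attach original signs; sum ranks with positive sign and with negative sign.
W+ = 6 + 8 + 3 + 8 + 10 = 35
W- = 8 + 1.5 + 1.5 + 5 + 4 = 20
(Check: W+ + W- = 55 should equal n(n+1)/2 = 55.)
Step 4: Test statistic W = min(W+, W-) = 20.
Step 5: Ties in |d|, so use the tie-corrected normal approximation.
        E[W] = n(n+1)/4 = 10*11/4 = 27.5.
        Tie groups: |d|=1 (t=2), |d|=7 (t=3); sum(t^3 - t) = 30.
        Var[W] = n(n+1)(2n+1)/24 - sum(t^3-t)/48 = 2310/24 - 30/48 = 95.625.
        z = (W - E[W]) / sqrt(Var[W]) = (20 - 27.5) / 9.7788 = -0.7670.
        Two-sided p = 2*Phi(z) = 0.443102.
Step 6: alpha = 0.05. fail to reject H0.

W+ = 35, W- = 20, W = min = 20, p = 0.443102, fail to reject H0.


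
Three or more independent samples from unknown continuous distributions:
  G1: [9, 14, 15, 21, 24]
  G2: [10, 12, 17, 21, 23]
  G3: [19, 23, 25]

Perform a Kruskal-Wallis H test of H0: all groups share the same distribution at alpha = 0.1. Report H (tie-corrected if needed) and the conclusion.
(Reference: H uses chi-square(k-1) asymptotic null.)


Step 1: Combine all N = 13 observations and assign midranks.
sorted (value, group, rank): (9,G1,1), (10,G2,2), (12,G2,3), (14,G1,4), (15,G1,5), (17,G2,6), (19,G3,7), (21,G1,8.5), (21,G2,8.5), (23,G2,10.5), (23,G3,10.5), (24,G1,12), (25,G3,13)
Step 2: Sum ranks within each group.
R_1 = 30.5 (n_1 = 5)
R_2 = 30 (n_2 = 5)
R_3 = 30.5 (n_3 = 3)
Step 3: H = 12/(N(N+1)) * sum(R_i^2/n_i) - 3(N+1)
     = 12/(13*14) * (30.5^2/5 + 30^2/5 + 30.5^2/3) - 3*14
     = 0.065934 * 676.133 - 42
     = 2.580220.
Step 4: Ties present; correction factor C = 1 - 12/(13^3 - 13) = 0.994505. Corrected H = 2.580220 / 0.994505 = 2.594475.
Step 5: Under H0, H ~ chi^2(2); p-value = 0.273286.
Step 6: alpha = 0.1. fail to reject H0.

H = 2.5945, df = 2, p = 0.273286, fail to reject H0.


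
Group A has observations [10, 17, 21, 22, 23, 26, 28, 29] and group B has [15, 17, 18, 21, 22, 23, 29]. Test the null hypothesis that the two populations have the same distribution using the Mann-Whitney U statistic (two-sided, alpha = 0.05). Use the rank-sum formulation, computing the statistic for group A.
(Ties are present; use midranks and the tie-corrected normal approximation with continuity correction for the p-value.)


Step 1: Combine and sort all 15 observations; assign midranks.
sorted (value, group): (10,X), (15,Y), (17,X), (17,Y), (18,Y), (21,X), (21,Y), (22,X), (22,Y), (23,X), (23,Y), (26,X), (28,X), (29,X), (29,Y)
ranks: 10->1, 15->2, 17->3.5, 17->3.5, 18->5, 21->6.5, 21->6.5, 22->8.5, 22->8.5, 23->10.5, 23->10.5, 26->12, 28->13, 29->14.5, 29->14.5
Step 2: Rank sum for X: R1 = 1 + 3.5 + 6.5 + 8.5 + 10.5 + 12 + 13 + 14.5 = 69.5.
Step 3: U_X = R1 - n1(n1+1)/2 = 69.5 - 8*9/2 = 69.5 - 36 = 33.5.
       U_Y = n1*n2 - U_X = 56 - 33.5 = 22.5.
Step 4: Ties are present, so use the tie-corrected normal approximation (with continuity correction) for the p-value.
Step 5: p-value = 0.561080; compare to alpha = 0.05. fail to reject H0.

U_X = 33.5, p = 0.561080, fail to reject H0 at alpha = 0.05.


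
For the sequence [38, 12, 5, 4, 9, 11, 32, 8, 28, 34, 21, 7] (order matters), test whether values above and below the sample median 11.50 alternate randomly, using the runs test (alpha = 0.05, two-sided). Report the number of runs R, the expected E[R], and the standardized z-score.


Step 1: Compute median = 11.50; label A = above, B = below.
Labels in order: AABBBBABAAAB  (n_A = 6, n_B = 6)
Step 2: Count runs R = 6.
Step 3: Under H0 (random ordering), E[R] = 2*n_A*n_B/(n_A+n_B) + 1 = 2*6*6/12 + 1 = 7.0000.
        Var[R] = 2*n_A*n_B*(2*n_A*n_B - n_A - n_B) / ((n_A+n_B)^2 * (n_A+n_B-1)) = 4320/1584 = 2.7273.
        SD[R] = 1.6514.
Step 4: Continuity-corrected z = (R + 0.5 - E[R]) / SD[R] = (6 + 0.5 - 7.0000) / 1.6514 = -0.3028.
Step 5: Two-sided p-value via normal approximation = 2*(1 - Phi(|z|)) = 0.762069.
Step 6: alpha = 0.05. fail to reject H0.

R = 6, z = -0.3028, p = 0.762069, fail to reject H0.


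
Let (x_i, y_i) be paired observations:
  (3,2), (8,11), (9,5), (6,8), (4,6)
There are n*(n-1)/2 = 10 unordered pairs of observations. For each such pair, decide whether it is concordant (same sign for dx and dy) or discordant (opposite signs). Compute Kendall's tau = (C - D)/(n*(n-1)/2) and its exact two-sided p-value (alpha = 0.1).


Step 1: Enumerate the 10 unordered pairs (i,j) with i<j and classify each by sign(x_j-x_i) * sign(y_j-y_i).
  (1,2):dx=+5,dy=+9->C; (1,3):dx=+6,dy=+3->C; (1,4):dx=+3,dy=+6->C; (1,5):dx=+1,dy=+4->C
  (2,3):dx=+1,dy=-6->D; (2,4):dx=-2,dy=-3->C; (2,5):dx=-4,dy=-5->C; (3,4):dx=-3,dy=+3->D
  (3,5):dx=-5,dy=+1->D; (4,5):dx=-2,dy=-2->C
Step 2: C = 7, D = 3, total pairs = 10.
Step 3: tau = (C - D)/(n(n-1)/2) = (7 - 3)/10 = 0.400000.
Step 4: Exact two-sided p-value (enumerate n! = 120 permutations of y under H0): p = 0.483333.
Step 5: alpha = 0.1. fail to reject H0.

tau_b = 0.4000 (C=7, D=3), p = 0.483333, fail to reject H0.


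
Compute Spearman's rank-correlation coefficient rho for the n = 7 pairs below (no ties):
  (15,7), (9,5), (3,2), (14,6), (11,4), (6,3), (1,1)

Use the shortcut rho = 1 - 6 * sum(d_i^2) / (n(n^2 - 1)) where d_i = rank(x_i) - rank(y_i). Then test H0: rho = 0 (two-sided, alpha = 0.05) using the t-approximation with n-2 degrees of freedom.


Step 1: Rank x and y separately (midranks; no ties here).
rank(x): 15->7, 9->4, 3->2, 14->6, 11->5, 6->3, 1->1
rank(y): 7->7, 5->5, 2->2, 6->6, 4->4, 3->3, 1->1
Step 2: d_i = R_x(i) - R_y(i); compute d_i^2.
  (7-7)^2=0, (4-5)^2=1, (2-2)^2=0, (6-6)^2=0, (5-4)^2=1, (3-3)^2=0, (1-1)^2=0
sum(d^2) = 2.
Step 3: rho = 1 - 6*2 / (7*(7^2 - 1)) = 1 - 12/336 = 0.964286.
Step 4: Under H0, t = rho * sqrt((n-2)/(1-rho^2)) = 8.1408 ~ t(5).
Step 5: Two-sided p-value from the t-distribution with 5 df = 0.000454.
Step 6: alpha = 0.05. reject H0.

rho = 0.9643, p = 0.000454, reject H0 at alpha = 0.05.


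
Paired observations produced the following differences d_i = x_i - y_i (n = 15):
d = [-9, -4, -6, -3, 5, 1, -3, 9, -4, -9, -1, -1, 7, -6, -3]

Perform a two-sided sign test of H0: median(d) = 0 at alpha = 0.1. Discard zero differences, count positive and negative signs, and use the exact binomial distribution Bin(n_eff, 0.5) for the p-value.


Step 1: Discard zero differences. Original n = 15; n_eff = number of nonzero differences = 15.
Nonzero differences (with sign): -9, -4, -6, -3, +5, +1, -3, +9, -4, -9, -1, -1, +7, -6, -3
Step 2: Count signs: positive = 4, negative = 11.
Step 3: Under H0: P(positive) = 0.5, so the number of positives S ~ Bin(15, 0.5).
Step 4: Two-sided exact p-value = sum of Bin(15,0.5) probabilities at or below the observed probability = 0.118469.
Step 5: alpha = 0.1. fail to reject H0.

n_eff = 15, pos = 4, neg = 11, p = 0.118469, fail to reject H0.


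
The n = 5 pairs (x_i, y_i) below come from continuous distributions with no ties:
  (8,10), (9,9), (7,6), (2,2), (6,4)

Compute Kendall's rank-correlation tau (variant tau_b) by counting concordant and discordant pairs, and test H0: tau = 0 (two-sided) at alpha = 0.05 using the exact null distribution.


Step 1: Enumerate the 10 unordered pairs (i,j) with i<j and classify each by sign(x_j-x_i) * sign(y_j-y_i).
  (1,2):dx=+1,dy=-1->D; (1,3):dx=-1,dy=-4->C; (1,4):dx=-6,dy=-8->C; (1,5):dx=-2,dy=-6->C
  (2,3):dx=-2,dy=-3->C; (2,4):dx=-7,dy=-7->C; (2,5):dx=-3,dy=-5->C; (3,4):dx=-5,dy=-4->C
  (3,5):dx=-1,dy=-2->C; (4,5):dx=+4,dy=+2->C
Step 2: C = 9, D = 1, total pairs = 10.
Step 3: tau = (C - D)/(n(n-1)/2) = (9 - 1)/10 = 0.800000.
Step 4: Exact two-sided p-value (enumerate n! = 120 permutations of y under H0): p = 0.083333.
Step 5: alpha = 0.05. fail to reject H0.

tau_b = 0.8000 (C=9, D=1), p = 0.083333, fail to reject H0.


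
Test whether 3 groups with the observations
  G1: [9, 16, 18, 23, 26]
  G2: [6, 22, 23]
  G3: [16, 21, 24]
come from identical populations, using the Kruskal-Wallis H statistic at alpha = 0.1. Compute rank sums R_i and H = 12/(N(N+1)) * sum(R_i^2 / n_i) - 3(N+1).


Step 1: Combine all N = 11 observations and assign midranks.
sorted (value, group, rank): (6,G2,1), (9,G1,2), (16,G1,3.5), (16,G3,3.5), (18,G1,5), (21,G3,6), (22,G2,7), (23,G1,8.5), (23,G2,8.5), (24,G3,10), (26,G1,11)
Step 2: Sum ranks within each group.
R_1 = 30 (n_1 = 5)
R_2 = 16.5 (n_2 = 3)
R_3 = 19.5 (n_3 = 3)
Step 3: H = 12/(N(N+1)) * sum(R_i^2/n_i) - 3(N+1)
     = 12/(11*12) * (30^2/5 + 16.5^2/3 + 19.5^2/3) - 3*12
     = 0.090909 * 397.5 - 36
     = 0.136364.
Step 4: Ties present; correction factor C = 1 - 12/(11^3 - 11) = 0.990909. Corrected H = 0.136364 / 0.990909 = 0.137615.
Step 5: Under H0, H ~ chi^2(2); p-value = 0.933507.
Step 6: alpha = 0.1. fail to reject H0.

H = 0.1376, df = 2, p = 0.933507, fail to reject H0.


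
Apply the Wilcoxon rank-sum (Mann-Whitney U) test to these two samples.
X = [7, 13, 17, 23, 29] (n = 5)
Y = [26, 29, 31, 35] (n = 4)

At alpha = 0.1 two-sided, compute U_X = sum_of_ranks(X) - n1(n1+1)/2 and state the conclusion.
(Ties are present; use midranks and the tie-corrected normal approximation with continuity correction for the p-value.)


Step 1: Combine and sort all 9 observations; assign midranks.
sorted (value, group): (7,X), (13,X), (17,X), (23,X), (26,Y), (29,X), (29,Y), (31,Y), (35,Y)
ranks: 7->1, 13->2, 17->3, 23->4, 26->5, 29->6.5, 29->6.5, 31->8, 35->9
Step 2: Rank sum for X: R1 = 1 + 2 + 3 + 4 + 6.5 = 16.5.
Step 3: U_X = R1 - n1(n1+1)/2 = 16.5 - 5*6/2 = 16.5 - 15 = 1.5.
       U_Y = n1*n2 - U_X = 20 - 1.5 = 18.5.
Step 4: Ties are present, so use the tie-corrected normal approximation (with continuity correction) for the p-value.
Step 5: p-value = 0.049090; compare to alpha = 0.1. reject H0.

U_X = 1.5, p = 0.049090, reject H0 at alpha = 0.1.


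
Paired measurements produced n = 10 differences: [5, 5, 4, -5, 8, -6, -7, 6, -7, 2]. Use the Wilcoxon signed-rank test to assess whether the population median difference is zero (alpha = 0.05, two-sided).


Step 1: Drop any zero differences (none here) and take |d_i|.
|d| = [5, 5, 4, 5, 8, 6, 7, 6, 7, 2]
Step 2: Midrank |d_i| (ties get averaged ranks).
ranks: |5|->4, |5|->4, |4|->2, |5|->4, |8|->10, |6|->6.5, |7|->8.5, |6|->6.5, |7|->8.5, |2|->1
Step 3: Attach original signs; sum ranks with positive sign and with negative sign.
W+ = 4 + 4 + 2 + 10 + 6.5 + 1 = 27.5
W- = 4 + 6.5 + 8.5 + 8.5 = 27.5
(Check: W+ + W- = 55 should equal n(n+1)/2 = 55.)
Step 4: Test statistic W = min(W+, W-) = 27.5.
Step 5: Ties in |d|, so use the tie-corrected normal approximation.
        E[W] = n(n+1)/4 = 10*11/4 = 27.5.
        Tie groups: |d|=5 (t=3), |d|=6 (t=2), |d|=7 (t=2); sum(t^3 - t) = 36.
        Var[W] = n(n+1)(2n+1)/24 - sum(t^3-t)/48 = 2310/24 - 36/48 = 95.5.
        z = (W - E[W]) / sqrt(Var[W]) = (27.5 - 27.5) / 9.7724 = 0.0000.
        Two-sided p = 2*Phi(z) = 1.000000.
Step 6: alpha = 0.05. fail to reject H0.

W+ = 27.5, W- = 27.5, W = min = 27.5, p = 1.000000, fail to reject H0.


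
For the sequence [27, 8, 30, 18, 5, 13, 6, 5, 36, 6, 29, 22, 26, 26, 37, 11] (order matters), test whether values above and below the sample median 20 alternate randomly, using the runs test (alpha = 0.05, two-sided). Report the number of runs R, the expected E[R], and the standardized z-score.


Step 1: Compute median = 20; label A = above, B = below.
Labels in order: ABABBBBBABAAAAAB  (n_A = 8, n_B = 8)
Step 2: Count runs R = 8.
Step 3: Under H0 (random ordering), E[R] = 2*n_A*n_B/(n_A+n_B) + 1 = 2*8*8/16 + 1 = 9.0000.
        Var[R] = 2*n_A*n_B*(2*n_A*n_B - n_A - n_B) / ((n_A+n_B)^2 * (n_A+n_B-1)) = 14336/3840 = 3.7333.
        SD[R] = 1.9322.
Step 4: Continuity-corrected z = (R + 0.5 - E[R]) / SD[R] = (8 + 0.5 - 9.0000) / 1.9322 = -0.2588.
Step 5: Two-sided p-value via normal approximation = 2*(1 - Phi(|z|)) = 0.795809.
Step 6: alpha = 0.05. fail to reject H0.

R = 8, z = -0.2588, p = 0.795809, fail to reject H0.


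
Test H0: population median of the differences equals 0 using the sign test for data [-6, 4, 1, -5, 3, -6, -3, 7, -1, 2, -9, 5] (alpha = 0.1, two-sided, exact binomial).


Step 1: Discard zero differences. Original n = 12; n_eff = number of nonzero differences = 12.
Nonzero differences (with sign): -6, +4, +1, -5, +3, -6, -3, +7, -1, +2, -9, +5
Step 2: Count signs: positive = 6, negative = 6.
Step 3: Under H0: P(positive) = 0.5, so the number of positives S ~ Bin(12, 0.5).
Step 4: Two-sided exact p-value = sum of Bin(12,0.5) probabilities at or below the observed probability = 1.000000.
Step 5: alpha = 0.1. fail to reject H0.

n_eff = 12, pos = 6, neg = 6, p = 1.000000, fail to reject H0.


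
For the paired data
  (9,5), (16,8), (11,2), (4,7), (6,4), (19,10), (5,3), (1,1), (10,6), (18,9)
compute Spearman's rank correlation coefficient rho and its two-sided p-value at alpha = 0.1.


Step 1: Rank x and y separately (midranks; no ties here).
rank(x): 9->5, 16->8, 11->7, 4->2, 6->4, 19->10, 5->3, 1->1, 10->6, 18->9
rank(y): 5->5, 8->8, 2->2, 7->7, 4->4, 10->10, 3->3, 1->1, 6->6, 9->9
Step 2: d_i = R_x(i) - R_y(i); compute d_i^2.
  (5-5)^2=0, (8-8)^2=0, (7-2)^2=25, (2-7)^2=25, (4-4)^2=0, (10-10)^2=0, (3-3)^2=0, (1-1)^2=0, (6-6)^2=0, (9-9)^2=0
sum(d^2) = 50.
Step 3: rho = 1 - 6*50 / (10*(10^2 - 1)) = 1 - 300/990 = 0.696970.
Step 4: Under H0, t = rho * sqrt((n-2)/(1-rho^2)) = 2.7490 ~ t(8).
Step 5: Two-sided p-value from the t-distribution with 8 df = 0.025097.
Step 6: alpha = 0.1. reject H0.

rho = 0.6970, p = 0.025097, reject H0 at alpha = 0.1.


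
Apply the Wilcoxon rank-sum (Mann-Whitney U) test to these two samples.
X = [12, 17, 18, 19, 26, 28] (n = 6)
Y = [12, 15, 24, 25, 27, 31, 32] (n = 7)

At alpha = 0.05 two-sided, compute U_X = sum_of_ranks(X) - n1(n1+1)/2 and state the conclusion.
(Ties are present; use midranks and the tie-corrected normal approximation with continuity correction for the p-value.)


Step 1: Combine and sort all 13 observations; assign midranks.
sorted (value, group): (12,X), (12,Y), (15,Y), (17,X), (18,X), (19,X), (24,Y), (25,Y), (26,X), (27,Y), (28,X), (31,Y), (32,Y)
ranks: 12->1.5, 12->1.5, 15->3, 17->4, 18->5, 19->6, 24->7, 25->8, 26->9, 27->10, 28->11, 31->12, 32->13
Step 2: Rank sum for X: R1 = 1.5 + 4 + 5 + 6 + 9 + 11 = 36.5.
Step 3: U_X = R1 - n1(n1+1)/2 = 36.5 - 6*7/2 = 36.5 - 21 = 15.5.
       U_Y = n1*n2 - U_X = 42 - 15.5 = 26.5.
Step 4: Ties are present, so use the tie-corrected normal approximation (with continuity correction) for the p-value.
Step 5: p-value = 0.474443; compare to alpha = 0.05. fail to reject H0.

U_X = 15.5, p = 0.474443, fail to reject H0 at alpha = 0.05.


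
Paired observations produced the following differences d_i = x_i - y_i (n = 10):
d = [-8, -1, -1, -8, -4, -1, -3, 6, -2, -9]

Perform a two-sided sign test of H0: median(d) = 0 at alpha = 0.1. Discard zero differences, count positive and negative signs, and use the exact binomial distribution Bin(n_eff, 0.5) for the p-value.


Step 1: Discard zero differences. Original n = 10; n_eff = number of nonzero differences = 10.
Nonzero differences (with sign): -8, -1, -1, -8, -4, -1, -3, +6, -2, -9
Step 2: Count signs: positive = 1, negative = 9.
Step 3: Under H0: P(positive) = 0.5, so the number of positives S ~ Bin(10, 0.5).
Step 4: Two-sided exact p-value = sum of Bin(10,0.5) probabilities at or below the observed probability = 0.021484.
Step 5: alpha = 0.1. reject H0.

n_eff = 10, pos = 1, neg = 9, p = 0.021484, reject H0.


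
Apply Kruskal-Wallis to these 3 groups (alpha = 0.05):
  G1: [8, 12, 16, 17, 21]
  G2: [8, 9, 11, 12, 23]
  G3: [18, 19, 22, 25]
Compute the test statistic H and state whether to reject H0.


Step 1: Combine all N = 14 observations and assign midranks.
sorted (value, group, rank): (8,G1,1.5), (8,G2,1.5), (9,G2,3), (11,G2,4), (12,G1,5.5), (12,G2,5.5), (16,G1,7), (17,G1,8), (18,G3,9), (19,G3,10), (21,G1,11), (22,G3,12), (23,G2,13), (25,G3,14)
Step 2: Sum ranks within each group.
R_1 = 33 (n_1 = 5)
R_2 = 27 (n_2 = 5)
R_3 = 45 (n_3 = 4)
Step 3: H = 12/(N(N+1)) * sum(R_i^2/n_i) - 3(N+1)
     = 12/(14*15) * (33^2/5 + 27^2/5 + 45^2/4) - 3*15
     = 0.057143 * 869.85 - 45
     = 4.705714.
Step 4: Ties present; correction factor C = 1 - 12/(14^3 - 14) = 0.995604. Corrected H = 4.705714 / 0.995604 = 4.726490.
Step 5: Under H0, H ~ chi^2(2); p-value = 0.094114.
Step 6: alpha = 0.05. fail to reject H0.

H = 4.7265, df = 2, p = 0.094114, fail to reject H0.


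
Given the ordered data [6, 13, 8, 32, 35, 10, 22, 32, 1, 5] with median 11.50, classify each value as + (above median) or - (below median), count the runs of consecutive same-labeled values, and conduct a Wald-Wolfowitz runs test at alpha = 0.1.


Step 1: Compute median = 11.50; label A = above, B = below.
Labels in order: BABAABAABB  (n_A = 5, n_B = 5)
Step 2: Count runs R = 7.
Step 3: Under H0 (random ordering), E[R] = 2*n_A*n_B/(n_A+n_B) + 1 = 2*5*5/10 + 1 = 6.0000.
        Var[R] = 2*n_A*n_B*(2*n_A*n_B - n_A - n_B) / ((n_A+n_B)^2 * (n_A+n_B-1)) = 2000/900 = 2.2222.
        SD[R] = 1.4907.
Step 4: Continuity-corrected z = (R - 0.5 - E[R]) / SD[R] = (7 - 0.5 - 6.0000) / 1.4907 = 0.3354.
Step 5: Two-sided p-value via normal approximation = 2*(1 - Phi(|z|)) = 0.737316.
Step 6: alpha = 0.1. fail to reject H0.

R = 7, z = 0.3354, p = 0.737316, fail to reject H0.


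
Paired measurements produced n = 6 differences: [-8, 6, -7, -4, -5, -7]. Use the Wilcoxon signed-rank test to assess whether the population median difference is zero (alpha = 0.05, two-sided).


Step 1: Drop any zero differences (none here) and take |d_i|.
|d| = [8, 6, 7, 4, 5, 7]
Step 2: Midrank |d_i| (ties get averaged ranks).
ranks: |8|->6, |6|->3, |7|->4.5, |4|->1, |5|->2, |7|->4.5
Step 3: Attach original signs; sum ranks with positive sign and with negative sign.
W+ = 3 = 3
W- = 6 + 4.5 + 1 + 2 + 4.5 = 18
(Check: W+ + W- = 21 should equal n(n+1)/2 = 21.)
Step 4: Test statistic W = min(W+, W-) = 3.
Step 5: Ties in |d|, so use the tie-corrected normal approximation.
        E[W] = n(n+1)/4 = 6*7/4 = 10.5.
        Tie groups: |d|=7 (t=2); sum(t^3 - t) = 6.
        Var[W] = n(n+1)(2n+1)/24 - sum(t^3-t)/48 = 546/24 - 6/48 = 22.625.
        z = (W - E[W]) / sqrt(Var[W]) = (3 - 10.5) / 4.7566 = -1.5768.
        Two-sided p = 2*Phi(z) = 0.114850.
Step 6: alpha = 0.05. fail to reject H0.

W+ = 3, W- = 18, W = min = 3, p = 0.114850, fail to reject H0.


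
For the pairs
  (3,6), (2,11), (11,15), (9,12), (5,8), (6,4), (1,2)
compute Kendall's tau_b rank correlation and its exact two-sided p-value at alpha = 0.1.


Step 1: Enumerate the 21 unordered pairs (i,j) with i<j and classify each by sign(x_j-x_i) * sign(y_j-y_i).
  (1,2):dx=-1,dy=+5->D; (1,3):dx=+8,dy=+9->C; (1,4):dx=+6,dy=+6->C; (1,5):dx=+2,dy=+2->C
  (1,6):dx=+3,dy=-2->D; (1,7):dx=-2,dy=-4->C; (2,3):dx=+9,dy=+4->C; (2,4):dx=+7,dy=+1->C
  (2,5):dx=+3,dy=-3->D; (2,6):dx=+4,dy=-7->D; (2,7):dx=-1,dy=-9->C; (3,4):dx=-2,dy=-3->C
  (3,5):dx=-6,dy=-7->C; (3,6):dx=-5,dy=-11->C; (3,7):dx=-10,dy=-13->C; (4,5):dx=-4,dy=-4->C
  (4,6):dx=-3,dy=-8->C; (4,7):dx=-8,dy=-10->C; (5,6):dx=+1,dy=-4->D; (5,7):dx=-4,dy=-6->C
  (6,7):dx=-5,dy=-2->C
Step 2: C = 16, D = 5, total pairs = 21.
Step 3: tau = (C - D)/(n(n-1)/2) = (16 - 5)/21 = 0.523810.
Step 4: Exact two-sided p-value (enumerate n! = 5040 permutations of y under H0): p = 0.136111.
Step 5: alpha = 0.1. fail to reject H0.

tau_b = 0.5238 (C=16, D=5), p = 0.136111, fail to reject H0.


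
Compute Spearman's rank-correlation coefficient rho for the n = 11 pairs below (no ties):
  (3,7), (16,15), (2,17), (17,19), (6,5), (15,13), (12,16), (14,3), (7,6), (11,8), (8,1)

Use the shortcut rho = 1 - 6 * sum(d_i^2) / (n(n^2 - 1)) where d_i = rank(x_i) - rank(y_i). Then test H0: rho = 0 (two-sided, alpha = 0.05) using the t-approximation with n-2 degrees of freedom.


Step 1: Rank x and y separately (midranks; no ties here).
rank(x): 3->2, 16->10, 2->1, 17->11, 6->3, 15->9, 12->7, 14->8, 7->4, 11->6, 8->5
rank(y): 7->5, 15->8, 17->10, 19->11, 5->3, 13->7, 16->9, 3->2, 6->4, 8->6, 1->1
Step 2: d_i = R_x(i) - R_y(i); compute d_i^2.
  (2-5)^2=9, (10-8)^2=4, (1-10)^2=81, (11-11)^2=0, (3-3)^2=0, (9-7)^2=4, (7-9)^2=4, (8-2)^2=36, (4-4)^2=0, (6-6)^2=0, (5-1)^2=16
sum(d^2) = 154.
Step 3: rho = 1 - 6*154 / (11*(11^2 - 1)) = 1 - 924/1320 = 0.300000.
Step 4: Under H0, t = rho * sqrt((n-2)/(1-rho^2)) = 0.9435 ~ t(9).
Step 5: Two-sided p-value from the t-distribution with 9 df = 0.370083.
Step 6: alpha = 0.05. fail to reject H0.

rho = 0.3000, p = 0.370083, fail to reject H0 at alpha = 0.05.


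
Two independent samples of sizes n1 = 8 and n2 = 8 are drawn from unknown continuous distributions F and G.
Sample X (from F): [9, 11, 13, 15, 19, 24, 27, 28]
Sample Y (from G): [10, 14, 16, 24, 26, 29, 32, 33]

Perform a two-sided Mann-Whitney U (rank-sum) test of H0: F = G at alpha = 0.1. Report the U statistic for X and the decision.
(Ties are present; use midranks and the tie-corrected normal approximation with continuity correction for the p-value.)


Step 1: Combine and sort all 16 observations; assign midranks.
sorted (value, group): (9,X), (10,Y), (11,X), (13,X), (14,Y), (15,X), (16,Y), (19,X), (24,X), (24,Y), (26,Y), (27,X), (28,X), (29,Y), (32,Y), (33,Y)
ranks: 9->1, 10->2, 11->3, 13->4, 14->5, 15->6, 16->7, 19->8, 24->9.5, 24->9.5, 26->11, 27->12, 28->13, 29->14, 32->15, 33->16
Step 2: Rank sum for X: R1 = 1 + 3 + 4 + 6 + 8 + 9.5 + 12 + 13 = 56.5.
Step 3: U_X = R1 - n1(n1+1)/2 = 56.5 - 8*9/2 = 56.5 - 36 = 20.5.
       U_Y = n1*n2 - U_X = 64 - 20.5 = 43.5.
Step 4: Ties are present, so use the tie-corrected normal approximation (with continuity correction) for the p-value.
Step 5: p-value = 0.247648; compare to alpha = 0.1. fail to reject H0.

U_X = 20.5, p = 0.247648, fail to reject H0 at alpha = 0.1.


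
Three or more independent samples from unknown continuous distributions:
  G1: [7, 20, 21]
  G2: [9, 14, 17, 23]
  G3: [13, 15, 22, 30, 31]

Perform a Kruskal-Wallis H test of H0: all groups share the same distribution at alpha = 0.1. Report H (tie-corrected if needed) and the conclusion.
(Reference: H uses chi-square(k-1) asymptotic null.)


Step 1: Combine all N = 12 observations and assign midranks.
sorted (value, group, rank): (7,G1,1), (9,G2,2), (13,G3,3), (14,G2,4), (15,G3,5), (17,G2,6), (20,G1,7), (21,G1,8), (22,G3,9), (23,G2,10), (30,G3,11), (31,G3,12)
Step 2: Sum ranks within each group.
R_1 = 16 (n_1 = 3)
R_2 = 22 (n_2 = 4)
R_3 = 40 (n_3 = 5)
Step 3: H = 12/(N(N+1)) * sum(R_i^2/n_i) - 3(N+1)
     = 12/(12*13) * (16^2/3 + 22^2/4 + 40^2/5) - 3*13
     = 0.076923 * 526.333 - 39
     = 1.487179.
Step 4: No ties, so H is used without correction.
Step 5: Under H0, H ~ chi^2(2); p-value = 0.475404.
Step 6: alpha = 0.1. fail to reject H0.

H = 1.4872, df = 2, p = 0.475404, fail to reject H0.


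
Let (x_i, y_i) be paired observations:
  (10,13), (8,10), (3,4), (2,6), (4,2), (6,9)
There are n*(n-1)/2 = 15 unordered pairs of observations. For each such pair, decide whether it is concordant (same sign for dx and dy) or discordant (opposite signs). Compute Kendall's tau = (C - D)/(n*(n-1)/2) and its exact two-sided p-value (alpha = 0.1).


Step 1: Enumerate the 15 unordered pairs (i,j) with i<j and classify each by sign(x_j-x_i) * sign(y_j-y_i).
  (1,2):dx=-2,dy=-3->C; (1,3):dx=-7,dy=-9->C; (1,4):dx=-8,dy=-7->C; (1,5):dx=-6,dy=-11->C
  (1,6):dx=-4,dy=-4->C; (2,3):dx=-5,dy=-6->C; (2,4):dx=-6,dy=-4->C; (2,5):dx=-4,dy=-8->C
  (2,6):dx=-2,dy=-1->C; (3,4):dx=-1,dy=+2->D; (3,5):dx=+1,dy=-2->D; (3,6):dx=+3,dy=+5->C
  (4,5):dx=+2,dy=-4->D; (4,6):dx=+4,dy=+3->C; (5,6):dx=+2,dy=+7->C
Step 2: C = 12, D = 3, total pairs = 15.
Step 3: tau = (C - D)/(n(n-1)/2) = (12 - 3)/15 = 0.600000.
Step 4: Exact two-sided p-value (enumerate n! = 720 permutations of y under H0): p = 0.136111.
Step 5: alpha = 0.1. fail to reject H0.

tau_b = 0.6000 (C=12, D=3), p = 0.136111, fail to reject H0.


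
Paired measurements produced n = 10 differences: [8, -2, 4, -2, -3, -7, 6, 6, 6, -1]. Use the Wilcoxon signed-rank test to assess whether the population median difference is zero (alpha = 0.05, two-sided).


Step 1: Drop any zero differences (none here) and take |d_i|.
|d| = [8, 2, 4, 2, 3, 7, 6, 6, 6, 1]
Step 2: Midrank |d_i| (ties get averaged ranks).
ranks: |8|->10, |2|->2.5, |4|->5, |2|->2.5, |3|->4, |7|->9, |6|->7, |6|->7, |6|->7, |1|->1
Step 3: Attach original signs; sum ranks with positive sign and with negative sign.
W+ = 10 + 5 + 7 + 7 + 7 = 36
W- = 2.5 + 2.5 + 4 + 9 + 1 = 19
(Check: W+ + W- = 55 should equal n(n+1)/2 = 55.)
Step 4: Test statistic W = min(W+, W-) = 19.
Step 5: Ties in |d|, so use the tie-corrected normal approximation.
        E[W] = n(n+1)/4 = 10*11/4 = 27.5.
        Tie groups: |d|=2 (t=2), |d|=6 (t=3); sum(t^3 - t) = 30.
        Var[W] = n(n+1)(2n+1)/24 - sum(t^3-t)/48 = 2310/24 - 30/48 = 95.625.
        z = (W - E[W]) / sqrt(Var[W]) = (19 - 27.5) / 9.7788 = -0.8692.
        Two-sided p = 2*Phi(z) = 0.384723.
Step 6: alpha = 0.05. fail to reject H0.

W+ = 36, W- = 19, W = min = 19, p = 0.384723, fail to reject H0.


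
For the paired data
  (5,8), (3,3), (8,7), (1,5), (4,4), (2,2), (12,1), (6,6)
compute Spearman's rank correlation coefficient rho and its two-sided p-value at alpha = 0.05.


Step 1: Rank x and y separately (midranks; no ties here).
rank(x): 5->5, 3->3, 8->7, 1->1, 4->4, 2->2, 12->8, 6->6
rank(y): 8->8, 3->3, 7->7, 5->5, 4->4, 2->2, 1->1, 6->6
Step 2: d_i = R_x(i) - R_y(i); compute d_i^2.
  (5-8)^2=9, (3-3)^2=0, (7-7)^2=0, (1-5)^2=16, (4-4)^2=0, (2-2)^2=0, (8-1)^2=49, (6-6)^2=0
sum(d^2) = 74.
Step 3: rho = 1 - 6*74 / (8*(8^2 - 1)) = 1 - 444/504 = 0.119048.
Step 4: Under H0, t = rho * sqrt((n-2)/(1-rho^2)) = 0.2937 ~ t(6).
Step 5: Two-sided p-value from the t-distribution with 6 df = 0.778886.
Step 6: alpha = 0.05. fail to reject H0.

rho = 0.1190, p = 0.778886, fail to reject H0 at alpha = 0.05.


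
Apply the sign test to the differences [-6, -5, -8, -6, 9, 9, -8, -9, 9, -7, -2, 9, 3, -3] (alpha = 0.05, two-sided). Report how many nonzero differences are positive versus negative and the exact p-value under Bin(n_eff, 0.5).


Step 1: Discard zero differences. Original n = 14; n_eff = number of nonzero differences = 14.
Nonzero differences (with sign): -6, -5, -8, -6, +9, +9, -8, -9, +9, -7, -2, +9, +3, -3
Step 2: Count signs: positive = 5, negative = 9.
Step 3: Under H0: P(positive) = 0.5, so the number of positives S ~ Bin(14, 0.5).
Step 4: Two-sided exact p-value = sum of Bin(14,0.5) probabilities at or below the observed probability = 0.423950.
Step 5: alpha = 0.05. fail to reject H0.

n_eff = 14, pos = 5, neg = 9, p = 0.423950, fail to reject H0.


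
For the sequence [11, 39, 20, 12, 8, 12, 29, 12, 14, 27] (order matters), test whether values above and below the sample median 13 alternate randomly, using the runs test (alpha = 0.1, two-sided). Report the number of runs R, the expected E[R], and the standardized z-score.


Step 1: Compute median = 13; label A = above, B = below.
Labels in order: BAABBBABAA  (n_A = 5, n_B = 5)
Step 2: Count runs R = 6.
Step 3: Under H0 (random ordering), E[R] = 2*n_A*n_B/(n_A+n_B) + 1 = 2*5*5/10 + 1 = 6.0000.
        Var[R] = 2*n_A*n_B*(2*n_A*n_B - n_A - n_B) / ((n_A+n_B)^2 * (n_A+n_B-1)) = 2000/900 = 2.2222.
        SD[R] = 1.4907.
Step 4: R = E[R], so z = 0 with no continuity correction.
Step 5: Two-sided p-value via normal approximation = 2*(1 - Phi(|z|)) = 1.000000.
Step 6: alpha = 0.1. fail to reject H0.

R = 6, z = 0.0000, p = 1.000000, fail to reject H0.


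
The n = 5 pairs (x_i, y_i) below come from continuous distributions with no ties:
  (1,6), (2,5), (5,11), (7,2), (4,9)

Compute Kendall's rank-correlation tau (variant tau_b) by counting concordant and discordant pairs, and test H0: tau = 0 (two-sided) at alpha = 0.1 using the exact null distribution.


Step 1: Enumerate the 10 unordered pairs (i,j) with i<j and classify each by sign(x_j-x_i) * sign(y_j-y_i).
  (1,2):dx=+1,dy=-1->D; (1,3):dx=+4,dy=+5->C; (1,4):dx=+6,dy=-4->D; (1,5):dx=+3,dy=+3->C
  (2,3):dx=+3,dy=+6->C; (2,4):dx=+5,dy=-3->D; (2,5):dx=+2,dy=+4->C; (3,4):dx=+2,dy=-9->D
  (3,5):dx=-1,dy=-2->C; (4,5):dx=-3,dy=+7->D
Step 2: C = 5, D = 5, total pairs = 10.
Step 3: tau = (C - D)/(n(n-1)/2) = (5 - 5)/10 = 0.000000.
Step 4: Exact two-sided p-value (enumerate n! = 120 permutations of y under H0): p = 1.000000.
Step 5: alpha = 0.1. fail to reject H0.

tau_b = 0.0000 (C=5, D=5), p = 1.000000, fail to reject H0.


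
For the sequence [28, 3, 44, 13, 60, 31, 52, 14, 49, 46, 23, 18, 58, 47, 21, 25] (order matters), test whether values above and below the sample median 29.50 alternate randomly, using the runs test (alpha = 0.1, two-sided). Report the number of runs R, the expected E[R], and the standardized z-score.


Step 1: Compute median = 29.50; label A = above, B = below.
Labels in order: BBABAAABAABBAABB  (n_A = 8, n_B = 8)
Step 2: Count runs R = 9.
Step 3: Under H0 (random ordering), E[R] = 2*n_A*n_B/(n_A+n_B) + 1 = 2*8*8/16 + 1 = 9.0000.
        Var[R] = 2*n_A*n_B*(2*n_A*n_B - n_A - n_B) / ((n_A+n_B)^2 * (n_A+n_B-1)) = 14336/3840 = 3.7333.
        SD[R] = 1.9322.
Step 4: R = E[R], so z = 0 with no continuity correction.
Step 5: Two-sided p-value via normal approximation = 2*(1 - Phi(|z|)) = 1.000000.
Step 6: alpha = 0.1. fail to reject H0.

R = 9, z = 0.0000, p = 1.000000, fail to reject H0.


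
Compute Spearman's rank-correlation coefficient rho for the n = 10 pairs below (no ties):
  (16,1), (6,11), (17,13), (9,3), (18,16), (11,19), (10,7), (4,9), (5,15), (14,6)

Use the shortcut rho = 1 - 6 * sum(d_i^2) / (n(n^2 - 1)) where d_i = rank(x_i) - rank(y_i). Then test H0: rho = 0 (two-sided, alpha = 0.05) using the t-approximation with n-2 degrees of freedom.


Step 1: Rank x and y separately (midranks; no ties here).
rank(x): 16->8, 6->3, 17->9, 9->4, 18->10, 11->6, 10->5, 4->1, 5->2, 14->7
rank(y): 1->1, 11->6, 13->7, 3->2, 16->9, 19->10, 7->4, 9->5, 15->8, 6->3
Step 2: d_i = R_x(i) - R_y(i); compute d_i^2.
  (8-1)^2=49, (3-6)^2=9, (9-7)^2=4, (4-2)^2=4, (10-9)^2=1, (6-10)^2=16, (5-4)^2=1, (1-5)^2=16, (2-8)^2=36, (7-3)^2=16
sum(d^2) = 152.
Step 3: rho = 1 - 6*152 / (10*(10^2 - 1)) = 1 - 912/990 = 0.078788.
Step 4: Under H0, t = rho * sqrt((n-2)/(1-rho^2)) = 0.2235 ~ t(8).
Step 5: Two-sided p-value from the t-distribution with 8 df = 0.828717.
Step 6: alpha = 0.05. fail to reject H0.

rho = 0.0788, p = 0.828717, fail to reject H0 at alpha = 0.05.


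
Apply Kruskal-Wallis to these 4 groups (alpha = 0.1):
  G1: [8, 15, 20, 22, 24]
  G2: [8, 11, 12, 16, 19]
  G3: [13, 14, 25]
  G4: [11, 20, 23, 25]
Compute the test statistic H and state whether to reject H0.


Step 1: Combine all N = 17 observations and assign midranks.
sorted (value, group, rank): (8,G1,1.5), (8,G2,1.5), (11,G2,3.5), (11,G4,3.5), (12,G2,5), (13,G3,6), (14,G3,7), (15,G1,8), (16,G2,9), (19,G2,10), (20,G1,11.5), (20,G4,11.5), (22,G1,13), (23,G4,14), (24,G1,15), (25,G3,16.5), (25,G4,16.5)
Step 2: Sum ranks within each group.
R_1 = 49 (n_1 = 5)
R_2 = 29 (n_2 = 5)
R_3 = 29.5 (n_3 = 3)
R_4 = 45.5 (n_4 = 4)
Step 3: H = 12/(N(N+1)) * sum(R_i^2/n_i) - 3(N+1)
     = 12/(17*18) * (49^2/5 + 29^2/5 + 29.5^2/3 + 45.5^2/4) - 3*18
     = 0.039216 * 1456.05 - 54
     = 3.099837.
Step 4: Ties present; correction factor C = 1 - 24/(17^3 - 17) = 0.995098. Corrected H = 3.099837 / 0.995098 = 3.115107.
Step 5: Under H0, H ~ chi^2(3); p-value = 0.374216.
Step 6: alpha = 0.1. fail to reject H0.

H = 3.1151, df = 3, p = 0.374216, fail to reject H0.


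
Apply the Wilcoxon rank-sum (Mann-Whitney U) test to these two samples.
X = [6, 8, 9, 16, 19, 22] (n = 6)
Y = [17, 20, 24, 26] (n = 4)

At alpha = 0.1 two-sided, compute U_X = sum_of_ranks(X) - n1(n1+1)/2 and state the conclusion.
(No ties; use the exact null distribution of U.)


Step 1: Combine and sort all 10 observations; assign midranks.
sorted (value, group): (6,X), (8,X), (9,X), (16,X), (17,Y), (19,X), (20,Y), (22,X), (24,Y), (26,Y)
ranks: 6->1, 8->2, 9->3, 16->4, 17->5, 19->6, 20->7, 22->8, 24->9, 26->10
Step 2: Rank sum for X: R1 = 1 + 2 + 3 + 4 + 6 + 8 = 24.
Step 3: U_X = R1 - n1(n1+1)/2 = 24 - 6*7/2 = 24 - 21 = 3.
       U_Y = n1*n2 - U_X = 24 - 3 = 21.
Step 4: No ties, so the exact null distribution of U (based on enumerating the C(10,6) = 210 equally likely rank assignments) gives the two-sided p-value.
Step 5: p-value = 0.066667; compare to alpha = 0.1. reject H0.

U_X = 3, p = 0.066667, reject H0 at alpha = 0.1.


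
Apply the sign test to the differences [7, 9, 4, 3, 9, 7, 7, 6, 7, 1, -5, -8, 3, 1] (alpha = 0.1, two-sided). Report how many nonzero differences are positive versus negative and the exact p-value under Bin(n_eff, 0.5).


Step 1: Discard zero differences. Original n = 14; n_eff = number of nonzero differences = 14.
Nonzero differences (with sign): +7, +9, +4, +3, +9, +7, +7, +6, +7, +1, -5, -8, +3, +1
Step 2: Count signs: positive = 12, negative = 2.
Step 3: Under H0: P(positive) = 0.5, so the number of positives S ~ Bin(14, 0.5).
Step 4: Two-sided exact p-value = sum of Bin(14,0.5) probabilities at or below the observed probability = 0.012939.
Step 5: alpha = 0.1. reject H0.

n_eff = 14, pos = 12, neg = 2, p = 0.012939, reject H0.


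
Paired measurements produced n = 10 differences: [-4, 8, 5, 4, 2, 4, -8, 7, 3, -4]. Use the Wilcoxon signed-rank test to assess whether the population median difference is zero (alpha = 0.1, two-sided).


Step 1: Drop any zero differences (none here) and take |d_i|.
|d| = [4, 8, 5, 4, 2, 4, 8, 7, 3, 4]
Step 2: Midrank |d_i| (ties get averaged ranks).
ranks: |4|->4.5, |8|->9.5, |5|->7, |4|->4.5, |2|->1, |4|->4.5, |8|->9.5, |7|->8, |3|->2, |4|->4.5
Step 3: Attach original signs; sum ranks with positive sign and with negative sign.
W+ = 9.5 + 7 + 4.5 + 1 + 4.5 + 8 + 2 = 36.5
W- = 4.5 + 9.5 + 4.5 = 18.5
(Check: W+ + W- = 55 should equal n(n+1)/2 = 55.)
Step 4: Test statistic W = min(W+, W-) = 18.5.
Step 5: Ties in |d|, so use the tie-corrected normal approximation.
        E[W] = n(n+1)/4 = 10*11/4 = 27.5.
        Tie groups: |d|=4 (t=4), |d|=8 (t=2); sum(t^3 - t) = 66.
        Var[W] = n(n+1)(2n+1)/24 - sum(t^3-t)/48 = 2310/24 - 66/48 = 94.875.
        z = (W - E[W]) / sqrt(Var[W]) = (18.5 - 27.5) / 9.7404 = -0.9240.
        Two-sided p = 2*Phi(z) = 0.355492.
Step 6: alpha = 0.1. fail to reject H0.

W+ = 36.5, W- = 18.5, W = min = 18.5, p = 0.355492, fail to reject H0.


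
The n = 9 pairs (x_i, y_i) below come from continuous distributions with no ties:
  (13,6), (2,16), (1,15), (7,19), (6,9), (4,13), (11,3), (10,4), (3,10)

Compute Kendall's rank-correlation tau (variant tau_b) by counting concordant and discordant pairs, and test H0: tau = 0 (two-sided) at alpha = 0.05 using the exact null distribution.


Step 1: Enumerate the 36 unordered pairs (i,j) with i<j and classify each by sign(x_j-x_i) * sign(y_j-y_i).
  (1,2):dx=-11,dy=+10->D; (1,3):dx=-12,dy=+9->D; (1,4):dx=-6,dy=+13->D; (1,5):dx=-7,dy=+3->D
  (1,6):dx=-9,dy=+7->D; (1,7):dx=-2,dy=-3->C; (1,8):dx=-3,dy=-2->C; (1,9):dx=-10,dy=+4->D
  (2,3):dx=-1,dy=-1->C; (2,4):dx=+5,dy=+3->C; (2,5):dx=+4,dy=-7->D; (2,6):dx=+2,dy=-3->D
  (2,7):dx=+9,dy=-13->D; (2,8):dx=+8,dy=-12->D; (2,9):dx=+1,dy=-6->D; (3,4):dx=+6,dy=+4->C
  (3,5):dx=+5,dy=-6->D; (3,6):dx=+3,dy=-2->D; (3,7):dx=+10,dy=-12->D; (3,8):dx=+9,dy=-11->D
  (3,9):dx=+2,dy=-5->D; (4,5):dx=-1,dy=-10->C; (4,6):dx=-3,dy=-6->C; (4,7):dx=+4,dy=-16->D
  (4,8):dx=+3,dy=-15->D; (4,9):dx=-4,dy=-9->C; (5,6):dx=-2,dy=+4->D; (5,7):dx=+5,dy=-6->D
  (5,8):dx=+4,dy=-5->D; (5,9):dx=-3,dy=+1->D; (6,7):dx=+7,dy=-10->D; (6,8):dx=+6,dy=-9->D
  (6,9):dx=-1,dy=-3->C; (7,8):dx=-1,dy=+1->D; (7,9):dx=-8,dy=+7->D; (8,9):dx=-7,dy=+6->D
Step 2: C = 9, D = 27, total pairs = 36.
Step 3: tau = (C - D)/(n(n-1)/2) = (9 - 27)/36 = -0.500000.
Step 4: Exact two-sided p-value (enumerate n! = 362880 permutations of y under H0): p = 0.075176.
Step 5: alpha = 0.05. fail to reject H0.

tau_b = -0.5000 (C=9, D=27), p = 0.075176, fail to reject H0.


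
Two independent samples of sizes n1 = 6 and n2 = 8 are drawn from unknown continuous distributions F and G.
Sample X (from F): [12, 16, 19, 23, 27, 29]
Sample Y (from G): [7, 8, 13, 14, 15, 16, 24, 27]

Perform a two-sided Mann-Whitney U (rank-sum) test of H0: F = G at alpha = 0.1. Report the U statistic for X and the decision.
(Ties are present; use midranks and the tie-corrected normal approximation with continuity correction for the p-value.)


Step 1: Combine and sort all 14 observations; assign midranks.
sorted (value, group): (7,Y), (8,Y), (12,X), (13,Y), (14,Y), (15,Y), (16,X), (16,Y), (19,X), (23,X), (24,Y), (27,X), (27,Y), (29,X)
ranks: 7->1, 8->2, 12->3, 13->4, 14->5, 15->6, 16->7.5, 16->7.5, 19->9, 23->10, 24->11, 27->12.5, 27->12.5, 29->14
Step 2: Rank sum for X: R1 = 3 + 7.5 + 9 + 10 + 12.5 + 14 = 56.
Step 3: U_X = R1 - n1(n1+1)/2 = 56 - 6*7/2 = 56 - 21 = 35.
       U_Y = n1*n2 - U_X = 48 - 35 = 13.
Step 4: Ties are present, so use the tie-corrected normal approximation (with continuity correction) for the p-value.
Step 5: p-value = 0.174295; compare to alpha = 0.1. fail to reject H0.

U_X = 35, p = 0.174295, fail to reject H0 at alpha = 0.1.
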